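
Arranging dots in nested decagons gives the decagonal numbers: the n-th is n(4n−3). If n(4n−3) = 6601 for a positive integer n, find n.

Set n(4n−3) = 6601, giving 4n² − 3n − 6601 = 0.
The discriminant is 9 + 16·6601 = 105625, and √105625 = 325.
So n = (3 + 325) / 8 = 328/8 = 41.
Check: 41·(4·41 − 3) = 6601. ✓

41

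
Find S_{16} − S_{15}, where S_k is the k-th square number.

n² − (n−1)² = 2n − 1, so 16² − 15² = 2·16 − 1 = 31.

31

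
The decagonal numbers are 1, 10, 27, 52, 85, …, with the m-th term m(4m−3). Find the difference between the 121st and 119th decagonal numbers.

121·(4·121 − 3) = 58201 and 119·(4·119 − 3) = 56287.
Difference: 58201 − 56287 = 1914.

1914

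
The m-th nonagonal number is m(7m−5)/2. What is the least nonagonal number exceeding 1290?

Solve n(7n−5)/2 > 1290 for integer n.
The largest n with value ≤ 1290 is 19 (since 1216 ≤ 1290 < 1350), so the first above is n = 20, value 1350.

1350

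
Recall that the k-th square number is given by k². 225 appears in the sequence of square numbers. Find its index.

We need n² = 225, so n = √225 = 15.
Check: 15² = 225. ✓

15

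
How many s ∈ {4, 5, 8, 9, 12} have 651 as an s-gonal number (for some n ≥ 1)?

s = 4: P(4, 25) = 625 and P(4, 26) = 676; 651 is not s-gonal.
s = 5: P(5, 21) = 651. ✓
s = 8: P(8, 15) = 645 and P(8, 16) = 736; 651 is not s-gonal.
s = 9: P(9, 14) = 651. ✓
s = 12: P(12, 11) = 561 and P(12, 12) = 672; 651 is not s-gonal.
Hits: s ∈ {5, 9} → 2.

2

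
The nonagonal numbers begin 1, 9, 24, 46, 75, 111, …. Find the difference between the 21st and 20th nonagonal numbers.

141

Consecutive nonagonal numbers differ by 7n − 6: here 7·21 − 6 = 141.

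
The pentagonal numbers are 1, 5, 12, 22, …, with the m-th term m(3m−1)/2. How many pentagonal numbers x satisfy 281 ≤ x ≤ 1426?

18

The n-th pentagonal number is n(3n−1)/2.
Smallest index with value ≥ 281: n = 14 (giving 287).
Largest index with value ≤ 1426: n = 31 (giving 1426).
Indices 14 through 31: 18 terms.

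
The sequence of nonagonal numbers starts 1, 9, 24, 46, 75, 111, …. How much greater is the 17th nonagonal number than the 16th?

113

Consecutive nonagonal numbers differ by 7n − 6: here 7·17 − 6 = 113.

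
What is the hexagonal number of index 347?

240471

347·(2·347 − 1) = 347·693 = 240471.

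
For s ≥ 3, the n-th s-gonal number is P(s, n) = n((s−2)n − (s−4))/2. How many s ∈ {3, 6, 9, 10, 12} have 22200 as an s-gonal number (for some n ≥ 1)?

s = 3: P(3, 210) = 22155 and P(3, 211) = 22366; 22200 is not s-gonal.
s = 6: P(6, 105) = 21945 and P(6, 106) = 22366; 22200 is not s-gonal.
s = 9: P(9, 80) = 22200. ✓
s = 10: P(10, 74) = 21682 and P(10, 75) = 22275; 22200 is not s-gonal.
s = 12: P(12, 67) = 22177 and P(12, 68) = 22848; 22200 is not s-gonal.
Hits: s ∈ {9} → 1.

1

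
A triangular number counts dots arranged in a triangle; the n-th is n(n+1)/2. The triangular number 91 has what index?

Set n(n+1)/2 = 91, giving n² + n − 182 = 0.
The discriminant is 1 + 8·91 = 729, and √729 = 27.
So n = (-1 + 27) / 2 = 26/2 = 13.
Check: 13·14/2 = 91. ✓

13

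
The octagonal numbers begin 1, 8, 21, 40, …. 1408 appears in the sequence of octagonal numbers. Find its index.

22

Set n(3n−2) = 1408, giving 3n² − 2n − 1408 = 0.
The discriminant is 4 + 12·1408 = 16900, and √16900 = 130.
So n = (2 + 130) / 6 = 132/6 = 22.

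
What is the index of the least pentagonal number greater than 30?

5

Solve n(3n−1)/2 > 30 for integer n.
The largest n with value ≤ 30 is 4 (since 22 ≤ 30 < 35), so the first above is n = 5, value 35.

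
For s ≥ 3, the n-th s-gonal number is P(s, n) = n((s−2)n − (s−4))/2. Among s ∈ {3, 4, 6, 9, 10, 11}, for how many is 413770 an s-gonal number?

1

s = 3: P(3, 909) = 413595 and P(3, 910) = 414505; 413770 is not s-gonal.
s = 4: P(4, 643) = 413449 and P(4, 644) = 414736; 413770 is not s-gonal.
s = 6: P(6, 455) = 413595 and P(6, 456) = 415416; 413770 is not s-gonal.
s = 9: P(9, 344) = 413316 and P(9, 345) = 415725; 413770 is not s-gonal.
s = 10: P(10, 322) = 413770. ✓
s = 11: P(11, 303) = 412080 and P(11, 304) = 414808; 413770 is not s-gonal.
Hits: s ∈ {10} → 1.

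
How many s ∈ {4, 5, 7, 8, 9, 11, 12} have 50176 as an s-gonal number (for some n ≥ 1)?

s = 4: P(4, 224) = 50176. ✓
s = 5: P(5, 183) = 50142 and P(5, 184) = 50692; 50176 is not s-gonal.
s = 7: P(7, 141) = 49491 and P(7, 142) = 50197; 50176 is not s-gonal.
s = 8: P(8, 129) = 49665 and P(8, 130) = 50440; 50176 is not s-gonal.
s = 9: P(9, 120) = 50100 and P(9, 121) = 50941; 50176 is not s-gonal.
s = 11: P(11, 105) = 49245 and P(11, 106) = 50191; 50176 is not s-gonal.
s = 12: P(12, 100) = 49600 and P(12, 101) = 50601; 50176 is not s-gonal.
Hits: s ∈ {4} → 1.

1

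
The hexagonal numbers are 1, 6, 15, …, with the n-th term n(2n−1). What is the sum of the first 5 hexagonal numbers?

95

Σ i(2i−1) = 2Σi² − Σi over i = 1..5.
Σi = 15 and Σi² = 55.
2·55 − 1·15 = 95.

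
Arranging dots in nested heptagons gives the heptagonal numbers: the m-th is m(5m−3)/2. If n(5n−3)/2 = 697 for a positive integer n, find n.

17

Set n(5n−3)/2 = 697, giving 5n² − 3n − 1394 = 0.
So n = (3 + 167) / 10 = 170/10 = 17.
Check: 17·(5·17 − 3)/2 = 697. ✓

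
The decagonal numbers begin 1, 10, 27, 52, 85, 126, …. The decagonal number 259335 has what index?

Set n(4n−3) = 259335, giving 4n² − 3n − 259335 = 0.
The discriminant is 9 + 16·259335 = 4149369, and √4149369 = 2037.
So n = (3 + 2037) / 8 = 2040/8 = 255.

255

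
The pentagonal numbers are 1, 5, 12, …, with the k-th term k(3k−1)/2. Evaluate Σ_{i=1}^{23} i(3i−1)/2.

6348

Σ i(3i−1)/2 = (3Σi² − Σi) / 2 over i = 1..23.
Σi = 276 and Σi² = 4324.
(3·4324 − 1·276) / 2 = 12696/2 = 6348.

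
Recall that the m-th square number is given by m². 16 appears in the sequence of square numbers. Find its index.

We need n² = 16, so n = √16 = 4.

4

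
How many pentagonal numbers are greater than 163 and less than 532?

8

The n-th pentagonal number is n(3n−1)/2.
Smallest index with value > 163: n = 11 (giving 176).
Largest index with value < 532: n = 18 (giving 477).
Indices 11 through 18: 8 terms.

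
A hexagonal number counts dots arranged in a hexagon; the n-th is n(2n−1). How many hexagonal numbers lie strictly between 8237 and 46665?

88

The n-th hexagonal number is n(2n−1).
Smallest index with value > 8237: n = 65 (giving 8385).
Largest index with value < 46665: n = 152 (giving 46056).
Indices 65 through 152: 88 terms.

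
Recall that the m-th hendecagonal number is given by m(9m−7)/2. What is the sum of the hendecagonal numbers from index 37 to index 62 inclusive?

288756

Σ i(9i−7)/2 = (9Σi² − 7Σi) / 2 over i = 37..62.
Σi = 1953 − 666 = 1287 and Σi² = 81375 − 16206 = 65169.
(9·65169 − 7·1287) / 2 = 577512/2 = 288756.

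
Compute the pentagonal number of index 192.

55200

The 192nd pentagonal number is n(3n−1)/2 with n = 192.
192·(3·192 − 1)/2 = 192·575/2 = 55200.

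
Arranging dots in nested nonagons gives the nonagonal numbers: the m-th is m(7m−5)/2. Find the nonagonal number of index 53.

The 53rd nonagonal number is n(7n−5)/2 with n = 53.
53·(7·53 − 5)/2 = 53·366/2 = 53·183 = 9699.

9699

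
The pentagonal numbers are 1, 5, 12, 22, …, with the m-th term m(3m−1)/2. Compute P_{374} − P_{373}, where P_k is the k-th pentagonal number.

Consecutive pentagonal numbers differ by 3n − 2: here 3·374 − 2 = 1120.

1120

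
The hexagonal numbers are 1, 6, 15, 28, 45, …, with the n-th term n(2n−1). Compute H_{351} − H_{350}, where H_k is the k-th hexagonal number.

Consecutive hexagonal numbers differ by 4n − 3: here 4·351 − 3 = 1401.

1401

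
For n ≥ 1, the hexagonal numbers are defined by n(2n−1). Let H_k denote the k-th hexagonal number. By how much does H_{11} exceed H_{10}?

Consecutive hexagonal numbers differ by 4n − 3: here 4·11 − 3 = 41.

41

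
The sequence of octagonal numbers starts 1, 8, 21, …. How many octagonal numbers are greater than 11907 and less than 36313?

47

The n-th octagonal number is n(3n−2).
Smallest index with value > 11907: n = 64 (giving 12160).
Largest index with value < 36313: n = 110 (giving 36080).
Indices 64 through 110: 47 terms.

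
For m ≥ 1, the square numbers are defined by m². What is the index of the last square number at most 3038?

55

Solve n² ≤ 3038 for integer n.
n = 55 gives 3025 ≤ 3038, while n = 56 gives 3136 > 3038; so the answer is index 55.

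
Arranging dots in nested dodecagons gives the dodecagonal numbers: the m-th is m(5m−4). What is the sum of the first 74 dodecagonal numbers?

Σ i(5i−4) = 5Σi² − 4Σi over i = 1..74.
Σi = 2775 and Σi² = 137825.
5·137825 − 4·2775 = 678025.

678025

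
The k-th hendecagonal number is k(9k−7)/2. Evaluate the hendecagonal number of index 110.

54065

110·(9·110 − 7)/2 = 110·983/2 = 54065.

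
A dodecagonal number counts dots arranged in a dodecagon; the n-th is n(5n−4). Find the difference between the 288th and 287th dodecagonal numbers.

2871

Consecutive dodecagonal numbers differ by 10n − 9: here 10·288 − 9 = 2871.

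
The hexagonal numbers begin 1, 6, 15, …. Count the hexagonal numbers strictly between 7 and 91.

4

The n-th hexagonal number is n(2n−1).
Smallest index with value > 7: n = 3 (giving 15).
Largest index with value < 91: n = 6 (giving 66).
Indices 3 through 6: 4 terms.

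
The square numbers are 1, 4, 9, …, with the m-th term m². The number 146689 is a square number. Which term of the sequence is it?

We need n² = 146689, so n = √146689 = 383.
Check: 383² = 146689. ✓

383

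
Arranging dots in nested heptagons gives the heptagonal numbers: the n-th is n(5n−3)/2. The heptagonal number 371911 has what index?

386

Set n(5n−3)/2 = 371911, giving 5n² − 3n − 743822 = 0.
The discriminant is 9 + 40·371911 = 14876449, and √14876449 = 3857.
So n = (3 + 3857) / 10 = 3860/10 = 386.
Check: 386·(5·386 − 3)/2 = 371911. ✓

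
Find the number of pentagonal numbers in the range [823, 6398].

The n-th pentagonal number is n(3n−1)/2.
Smallest index with value ≥ 823: n = 24 (giving 852).
Largest index with value ≤ 6398: n = 65 (giving 6305).
Indices 24 through 65: 42 terms.

42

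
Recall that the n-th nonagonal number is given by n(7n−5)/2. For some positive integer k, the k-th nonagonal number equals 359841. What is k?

Set n(7n−5)/2 = 359841, giving 7n² − 5n − 719682 = 0.
The discriminant is 25 + 56·359841 = 20151121, and √20151121 = 4489.
So n = (5 + 4489) / 14 = 4494/14 = 321.

321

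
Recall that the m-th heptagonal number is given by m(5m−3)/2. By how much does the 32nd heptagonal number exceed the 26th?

861

32·(5·32 − 3)/2 = 2512 and 26·(5·26 − 3)/2 = 1651.
Difference: 2512 − 1651 = 861.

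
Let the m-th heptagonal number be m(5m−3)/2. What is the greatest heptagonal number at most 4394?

Solve n(5n−3)/2 ≤ 4394 for integer n.
n = 42 gives 4347 ≤ 4394, while n = 43 gives 4558 > 4394; so the answer is 4347.

4347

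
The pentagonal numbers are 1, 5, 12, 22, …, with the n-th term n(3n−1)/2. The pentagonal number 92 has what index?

8

Set n(3n−1)/2 = 92, giving 3n² − n − 184 = 0.
The discriminant is 1 + 24·92 = 2209, and √2209 = 47.
So n = (1 + 47) / 6 = 48/6 = 8.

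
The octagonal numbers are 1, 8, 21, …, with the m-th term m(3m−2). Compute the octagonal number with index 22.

22·(3·22 − 2) = 22·64 = 1408.

1408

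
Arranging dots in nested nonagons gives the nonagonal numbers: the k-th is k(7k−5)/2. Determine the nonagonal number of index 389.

528651

The 389th nonagonal number is n(7n−5)/2 with n = 389.
389·(7·389 − 5)/2 = 389·2718/2 = 389·1359 = 528651.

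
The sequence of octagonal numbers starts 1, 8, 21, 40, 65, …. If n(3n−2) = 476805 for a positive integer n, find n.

Set n(3n−2) = 476805, giving 3n² − 2n − 476805 = 0.
The discriminant is 4 + 12·476805 = 5721664, and √5721664 = 2392.
So n = (2 + 2392) / 6 = 2394/6 = 399.
Check: 399·(3·399 − 2) = 476805. ✓

399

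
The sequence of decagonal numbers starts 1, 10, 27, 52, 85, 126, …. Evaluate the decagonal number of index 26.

26·(4·26 − 3) = 26·101 = 2626.

2626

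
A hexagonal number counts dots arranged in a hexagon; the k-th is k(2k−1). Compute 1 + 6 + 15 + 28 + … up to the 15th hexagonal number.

Σ i(2i−1) = 2Σi² − Σi over i = 1..15.
Σi = 120 and Σi² = 1240.
2·1240 − 1·120 = 2360.

2360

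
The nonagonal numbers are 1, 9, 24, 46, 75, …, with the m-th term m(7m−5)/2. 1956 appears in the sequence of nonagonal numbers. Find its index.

Set n(7n−5)/2 = 1956, giving 7n² − 5n − 3912 = 0.
The discriminant is 25 + 56·1956 = 109561, and √109561 = 331.
So n = (5 + 331) / 14 = 336/14 = 24.

24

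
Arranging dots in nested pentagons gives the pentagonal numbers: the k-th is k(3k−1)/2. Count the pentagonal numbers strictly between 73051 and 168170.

114

The n-th pentagonal number is n(3n−1)/2.
Smallest index with value > 73051: n = 221 (giving 73151).
Largest index with value < 168170: n = 334 (giving 167167).
Indices 221 through 334: 114 terms.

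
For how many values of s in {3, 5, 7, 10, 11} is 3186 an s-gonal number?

2

s = 3: P(3, 79) = 3160 and P(3, 80) = 3240; 3186 is not s-gonal.
s = 5: P(5, 46) = 3151 and P(5, 47) = 3290; 3186 is not s-gonal.
s = 7: P(7, 36) = 3186. ✓
s = 10: P(10, 28) = 3052 and P(10, 29) = 3277; 3186 is not s-gonal.
s = 11: P(11, 27) = 3186. ✓
Hits: s ∈ {7, 11} → 2.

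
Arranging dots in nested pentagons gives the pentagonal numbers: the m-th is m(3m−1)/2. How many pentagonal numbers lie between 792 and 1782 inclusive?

The n-th pentagonal number is n(3n−1)/2.
Smallest index with value ≥ 792: n = 24 (giving 852).
Largest index with value ≤ 1782: n = 34 (giving 1717).
Indices 24 through 34: 11 terms.

11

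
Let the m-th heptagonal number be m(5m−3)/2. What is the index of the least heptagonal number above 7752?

56

Solve n(5n−3)/2 > 7752 for integer n.
The largest n with value ≤ 7752 is 55 (since 7480 ≤ 7752 < 7756), so the first above is n = 56, value 7756.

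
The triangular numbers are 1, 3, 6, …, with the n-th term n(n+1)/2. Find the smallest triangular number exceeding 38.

45

Solve n(n+1)/2 > 38 for integer n.
The largest n with value ≤ 38 is 8 (since 36 ≤ 38 < 45), so the first above is n = 9, value 45.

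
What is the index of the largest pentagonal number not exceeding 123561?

287

Solve n(3n−1)/2 ≤ 123561 for integer n.
n = 287 gives 123410 ≤ 123561, while n = 288 gives 124272 > 123561; so the answer is index 287.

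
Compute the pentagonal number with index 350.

183575

The 350th pentagonal number is n(3n−1)/2 with n = 350.
350·(3·350 − 1)/2 = 350·1049/2 = 183575.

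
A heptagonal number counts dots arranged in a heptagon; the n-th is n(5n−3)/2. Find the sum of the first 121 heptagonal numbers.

1483581

Σ i(5i−3)/2 = (5Σi² − 3Σi) / 2 over i = 1..121.
Σi = 7381 and Σi² = 597861.
(5·597861 − 3·7381) / 2 = 2967162/2 = 1483581.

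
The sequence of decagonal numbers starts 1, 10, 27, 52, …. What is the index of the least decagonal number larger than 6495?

Solve n(4n−3) > 6495 for integer n.
The largest n with value ≤ 6495 is 40 (since 6280 ≤ 6495 < 6601), so the first above is n = 41, value 6601.

41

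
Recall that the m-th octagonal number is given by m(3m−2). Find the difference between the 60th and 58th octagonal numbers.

60·(3·60 − 2) = 10680 and 58·(3·58 − 2) = 9976.
Difference: 10680 − 9976 = 704.

704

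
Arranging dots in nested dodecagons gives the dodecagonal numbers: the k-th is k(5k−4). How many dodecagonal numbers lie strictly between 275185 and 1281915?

The n-th dodecagonal number is n(5n−4).
Smallest index with value > 275185: n = 236 (giving 277536).
Largest index with value < 1281915: n = 506 (giving 1278156).
Indices 236 through 506: 271 terms.

271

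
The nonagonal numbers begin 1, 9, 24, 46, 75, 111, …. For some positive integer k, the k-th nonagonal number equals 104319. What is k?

173

Set n(7n−5)/2 = 104319, giving 7n² − 5n − 208638 = 0.
The discriminant is 25 + 56·104319 = 5841889, and √5841889 = 2417.
So n = (5 + 2417) / 14 = 2422/14 = 173.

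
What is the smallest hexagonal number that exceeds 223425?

224115

Solve n(2n−1) > 223425 for integer n.
The largest n with value ≤ 223425 is 334 (since 222778 ≤ 223425 < 224115), so the first above is n = 335, value 224115.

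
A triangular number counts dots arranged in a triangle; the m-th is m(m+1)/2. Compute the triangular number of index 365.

66795

365·366/2 = 133590/2 = 66795.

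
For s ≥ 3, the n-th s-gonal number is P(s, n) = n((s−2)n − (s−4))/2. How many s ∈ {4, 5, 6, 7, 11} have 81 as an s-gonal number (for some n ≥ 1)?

s = 4: P(4, 9) = 81. ✓
s = 5: P(5, 7) = 70 and P(5, 8) = 92; 81 is not s-gonal.
s = 6: P(6, 6) = 66 and P(6, 7) = 91; 81 is not s-gonal.
s = 7: P(7, 6) = 81. ✓
s = 11: P(11, 4) = 58 and P(11, 5) = 95; 81 is not s-gonal.
Hits: s ∈ {4, 7} → 2.

2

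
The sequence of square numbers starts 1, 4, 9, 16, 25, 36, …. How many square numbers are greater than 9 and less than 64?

4

The n-th square number is n².
Smallest index with value > 9: n = 4 (giving 16).
Largest index with value < 64: n = 7 (giving 49).
Indices 4 through 7: 4 terms.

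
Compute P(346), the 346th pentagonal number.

179401

346·(3·346 − 1)/2 = 346·1037/2 = 179401.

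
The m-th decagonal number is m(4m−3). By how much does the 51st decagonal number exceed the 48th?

51·(4·51 − 3) = 10251 and 48·(4·48 − 3) = 9072.
Difference: 10251 − 9072 = 1179.

1179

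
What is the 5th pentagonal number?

35

The 5th pentagonal number is n(3n−1)/2 with n = 5.
5·(3·5 − 1)/2 = 5·14/2 = 5·7 = 35.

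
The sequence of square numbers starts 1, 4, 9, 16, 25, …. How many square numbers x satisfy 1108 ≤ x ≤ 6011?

44

The n-th square number is n².
Smallest index with value ≥ 1108: n = 34 (giving 1156).
Largest index with value ≤ 6011: n = 77 (giving 5929).
Indices 34 through 77: 44 terms.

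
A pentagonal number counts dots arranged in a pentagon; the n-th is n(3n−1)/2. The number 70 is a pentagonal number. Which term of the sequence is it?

7

Set n(3n−1)/2 = 70, giving 3n² − n − 140 = 0.
The discriminant is 1 + 24·70 = 1681, and √1681 = 41.
So n = (1 + 41) / 6 = 42/6 = 7.
Check: 7·(3·7 − 1)/2 = 70. ✓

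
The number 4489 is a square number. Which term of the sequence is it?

We need n² = 4489, so n = √4489 = 67.

67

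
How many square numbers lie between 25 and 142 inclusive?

7

The n-th square number is n².
Smallest index with value ≥ 25: n = 5 (giving 25).
Largest index with value ≤ 142: n = 11 (giving 121).
Indices 5 through 11: 7 terms.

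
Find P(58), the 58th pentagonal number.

5017

The 58th pentagonal number is n(3n−1)/2 with n = 58.
58·(3·58 − 1)/2 = 58·173/2 = 5017.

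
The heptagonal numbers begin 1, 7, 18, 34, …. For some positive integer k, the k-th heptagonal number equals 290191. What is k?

341

Set n(5n−3)/2 = 290191, giving 5n² − 3n − 580382 = 0.
The discriminant is 9 + 40·290191 = 11607649, and √11607649 = 3407.
So n = (3 + 3407) / 10 = 3410/10 = 341.
Check: 341·(5·341 − 3)/2 = 290191. ✓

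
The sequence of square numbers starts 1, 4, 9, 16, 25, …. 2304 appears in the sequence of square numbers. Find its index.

We need n² = 2304, so n = √2304 = 48.
Check: 48² = 2304. ✓

48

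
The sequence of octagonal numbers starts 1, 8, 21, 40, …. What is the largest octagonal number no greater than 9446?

9296

Solve n(3n−2) ≤ 9446 for integer n.
n = 56 gives 9296 ≤ 9446, while n = 57 gives 9633 > 9446; so the answer is 9296.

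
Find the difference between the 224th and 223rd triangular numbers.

Consecutive triangular numbers differ by n: T_{224} − T_{223} = 224.

224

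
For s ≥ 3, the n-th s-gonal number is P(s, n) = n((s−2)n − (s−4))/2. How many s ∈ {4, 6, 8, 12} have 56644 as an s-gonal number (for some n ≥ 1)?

1

s = 4: P(4, 238) = 56644. ✓
s = 6: P(6, 168) = 56280 and P(6, 169) = 56953; 56644 is not s-gonal.
s = 8: P(8, 137) = 56033 and P(8, 138) = 56856; 56644 is not s-gonal.
s = 12: P(12, 106) = 55756 and P(12, 107) = 56817; 56644 is not s-gonal.
Hits: s ∈ {4} → 1.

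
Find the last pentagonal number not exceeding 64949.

Solve n(3n−1)/2 ≤ 64949 for integer n.
n = 208 gives 64792 ≤ 64949, while n = 209 gives 65417 > 64949; so the answer is 64792.

64792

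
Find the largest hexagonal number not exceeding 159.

Solve n(2n−1) ≤ 159 for integer n.
n = 9 gives 153 ≤ 159, while n = 10 gives 190 > 159; so the answer is 153.

153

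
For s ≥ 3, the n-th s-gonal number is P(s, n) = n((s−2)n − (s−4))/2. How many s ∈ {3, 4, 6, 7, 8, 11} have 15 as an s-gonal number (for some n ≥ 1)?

2

s = 3: P(3, 5) = 15. ✓
s = 4: P(4, 3) = 9 and P(4, 4) = 16; 15 is not s-gonal.
s = 6: P(6, 3) = 15. ✓
s = 7: P(7, 2) = 7 and P(7, 3) = 18; 15 is not s-gonal.
s = 8: P(8, 2) = 8 and P(8, 3) = 21; 15 is not s-gonal.
s = 11: P(11, 2) = 11 and P(11, 3) = 30; 15 is not s-gonal.
Hits: s ∈ {3, 6} → 2.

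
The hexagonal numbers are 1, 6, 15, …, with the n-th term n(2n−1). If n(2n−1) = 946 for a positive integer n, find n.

22

Set n(2n−1) = 946, giving 2n² − n − 946 = 0.
So n = (1 + 87) / 4 = 88/4 = 22.
Check: 22·(2·22 − 1) = 946. ✓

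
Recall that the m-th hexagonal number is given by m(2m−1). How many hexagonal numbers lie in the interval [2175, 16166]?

57

The n-th hexagonal number is n(2n−1).
Smallest index with value ≥ 2175: n = 34 (giving 2278).
Largest index with value ≤ 16166: n = 90 (giving 16110).
Indices 34 through 90: 57 terms.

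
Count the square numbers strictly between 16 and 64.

The n-th square number is n².
Smallest index with value > 16: n = 5 (giving 25).
Largest index with value < 64: n = 7 (giving 49).
Indices 5 through 7: 3 terms.

3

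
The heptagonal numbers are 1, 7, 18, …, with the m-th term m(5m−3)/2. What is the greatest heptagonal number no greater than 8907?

Solve n(5n−3)/2 ≤ 8907 for integer n.
n = 59 gives 8614 ≤ 8907, while n = 60 gives 8910 > 8907; so the answer is 8614.

8614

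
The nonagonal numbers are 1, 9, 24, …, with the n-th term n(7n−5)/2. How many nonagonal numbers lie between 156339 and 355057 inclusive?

107

The n-th nonagonal number is n(7n−5)/2.
Smallest index with value ≥ 156339: n = 212 (giving 156774).
Largest index with value ≤ 355057: n = 318 (giving 353139).
Indices 212 through 318: 107 terms.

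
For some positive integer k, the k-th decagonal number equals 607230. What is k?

Set n(4n−3) = 607230, giving 4n² − 3n − 607230 = 0.
So n = (3 + 3117) / 8 = 3120/8 = 390.
Check: 390·(4·390 − 3) = 607230. ✓

390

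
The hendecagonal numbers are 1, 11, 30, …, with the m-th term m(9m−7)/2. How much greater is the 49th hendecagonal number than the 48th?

Consecutive hendecagonal numbers differ by 9n − 8: here 9·49 − 8 = 433.

433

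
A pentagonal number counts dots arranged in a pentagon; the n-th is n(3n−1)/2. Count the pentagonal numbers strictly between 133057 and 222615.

The n-th pentagonal number is n(3n−1)/2.
Smallest index with value > 133057: n = 299 (giving 133952).
Largest index with value < 222615: n = 385 (giving 222145).
Indices 299 through 385: 87 terms.

87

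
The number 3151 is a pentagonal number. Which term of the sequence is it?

46

Set n(3n−1)/2 = 3151, giving 3n² − n − 6302 = 0.
So n = (1 + 275) / 6 = 276/6 = 46.
Check: 46·(3·46 − 1)/2 = 3151. ✓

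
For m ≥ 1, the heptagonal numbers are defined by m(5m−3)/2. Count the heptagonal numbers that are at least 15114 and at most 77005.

97

The n-th heptagonal number is n(5n−3)/2.
Smallest index with value ≥ 15114: n = 79 (giving 15484).
Largest index with value ≤ 77005: n = 175 (giving 76300).
Indices 79 through 175: 97 terms.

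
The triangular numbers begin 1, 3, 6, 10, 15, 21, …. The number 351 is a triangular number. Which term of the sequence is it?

Set n(n+1)/2 = 351, giving n² + n − 702 = 0.
The discriminant is 1 + 8·351 = 2809, and √2809 = 53.
So n = (-1 + 53) / 2 = 52/2 = 26.

26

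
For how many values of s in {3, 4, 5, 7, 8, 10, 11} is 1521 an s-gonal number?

1

s = 3: P(3, 54) = 1485 and P(3, 55) = 1540; 1521 is not s-gonal.
s = 4: P(4, 39) = 1521. ✓
s = 5: P(5, 32) = 1520 and P(5, 33) = 1617; 1521 is not s-gonal.
s = 7: P(7, 24) = 1404 and P(7, 25) = 1525; 1521 is not s-gonal.
s = 8: P(8, 22) = 1408 and P(8, 23) = 1541; 1521 is not s-gonal.
s = 10: P(10, 19) = 1387 and P(10, 20) = 1540; 1521 is not s-gonal.
s = 11: P(11, 18) = 1395 and P(11, 19) = 1558; 1521 is not s-gonal.
Hits: s ∈ {4} → 1.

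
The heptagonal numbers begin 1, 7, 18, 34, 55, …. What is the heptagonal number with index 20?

The 20th heptagonal number is n(5n−3)/2 with n = 20.
20·(5·20 − 3)/2 = 20·97/2 = 970.

970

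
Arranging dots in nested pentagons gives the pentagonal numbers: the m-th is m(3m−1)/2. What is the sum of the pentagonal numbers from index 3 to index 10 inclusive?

544

Σ i(3i−1)/2 = (3Σi² − Σi) / 2 over i = 3..10.
Σi = 55 − 3 = 52 and Σi² = 385 − 5 = 380.
(3·380 − 1·52) / 2 = 1088/2 = 544.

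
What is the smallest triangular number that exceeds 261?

276

Solve n(n+1)/2 > 261 for integer n.
The largest n with value ≤ 261 is 22 (since 253 ≤ 261 < 276), so the first above is n = 23, value 276.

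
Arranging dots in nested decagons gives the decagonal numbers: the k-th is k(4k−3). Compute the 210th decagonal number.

The 210th decagonal number is n(4n−3) with n = 210.
210·(4·210 − 3) = 210·837 = 175770.

175770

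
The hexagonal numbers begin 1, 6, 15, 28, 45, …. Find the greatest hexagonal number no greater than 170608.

170236

Solve n(2n−1) ≤ 170608 for integer n.
n = 292 gives 170236 ≤ 170608, while n = 293 gives 171405 > 170608; so the answer is 170236.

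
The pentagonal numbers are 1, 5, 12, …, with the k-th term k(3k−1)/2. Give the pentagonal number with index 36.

1926

The 36th pentagonal number is n(3n−1)/2 with n = 36.
36·(3·36 − 1)/2 = 36·107/2 = 1926.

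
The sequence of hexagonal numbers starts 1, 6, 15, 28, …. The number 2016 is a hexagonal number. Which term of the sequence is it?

32

Set n(2n−1) = 2016, giving 2n² − n − 2016 = 0.
The discriminant is 1 + 8·2016 = 16129, and √16129 = 127.
So n = (1 + 127) / 4 = 128/4 = 32.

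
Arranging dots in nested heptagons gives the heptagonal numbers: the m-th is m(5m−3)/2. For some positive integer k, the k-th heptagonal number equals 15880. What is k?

Set n(5n−3)/2 = 15880, giving 5n² − 3n − 31760 = 0.
The discriminant is 9 + 40·15880 = 635209, and √635209 = 797.
So n = (3 + 797) / 10 = 800/10 = 80.

80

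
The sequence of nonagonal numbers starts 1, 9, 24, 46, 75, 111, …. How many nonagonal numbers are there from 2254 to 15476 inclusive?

41

The n-th nonagonal number is n(7n−5)/2.
Smallest index with value ≥ 2254: n = 26 (giving 2301).
Largest index with value ≤ 15476: n = 66 (giving 15081).
Indices 26 through 66: 41 terms.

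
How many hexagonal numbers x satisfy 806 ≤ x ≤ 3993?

The n-th hexagonal number is n(2n−1).
Smallest index with value ≥ 806: n = 21 (giving 861).
Largest index with value ≤ 3993: n = 44 (giving 3828).
Indices 21 through 44: 24 terms.

24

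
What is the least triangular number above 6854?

Solve n(n+1)/2 > 6854 for integer n.
The largest n with value ≤ 6854 is 116 (since 6786 ≤ 6854 < 6903), so the first above is n = 117, value 6903.

6903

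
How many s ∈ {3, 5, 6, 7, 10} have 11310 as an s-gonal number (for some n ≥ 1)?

s = 3: P(3, 149) = 11175 and P(3, 150) = 11325; 11310 is not s-gonal.
s = 5: P(5, 87) = 11310. ✓
s = 6: P(6, 75) = 11175 and P(6, 76) = 11476; 11310 is not s-gonal.
s = 7: P(7, 67) = 11122 and P(7, 68) = 11458; 11310 is not s-gonal.
s = 10: P(10, 53) = 11077 and P(10, 54) = 11502; 11310 is not s-gonal.
Hits: s ∈ {5} → 1.

1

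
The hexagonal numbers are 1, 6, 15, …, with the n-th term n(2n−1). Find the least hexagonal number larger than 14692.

Solve n(2n−1) > 14692 for integer n.
The largest n with value ≤ 14692 is 85 (since 14365 ≤ 14692 < 14706), so the first above is n = 86, value 14706.

14706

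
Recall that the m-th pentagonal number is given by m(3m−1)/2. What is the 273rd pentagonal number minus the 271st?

1631

273·(3·273 − 1)/2 = 111657 and 271·(3·271 − 1)/2 = 110026.
Difference: 111657 − 110026 = 1631.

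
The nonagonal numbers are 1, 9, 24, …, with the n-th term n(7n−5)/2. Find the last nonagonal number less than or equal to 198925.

197659

Solve n(7n−5)/2 ≤ 198925 for integer n.
n = 238 gives 197659 ≤ 198925, while n = 239 gives 199326 > 198925; so the answer is 197659.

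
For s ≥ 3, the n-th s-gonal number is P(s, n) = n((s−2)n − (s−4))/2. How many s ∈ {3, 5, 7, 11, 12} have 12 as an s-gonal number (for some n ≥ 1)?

s = 3: P(3, 4) = 10 and P(3, 5) = 15; 12 is not s-gonal.
s = 5: P(5, 3) = 12. ✓
s = 7: P(7, 2) = 7 and P(7, 3) = 18; 12 is not s-gonal.
s = 11: P(11, 2) = 11 and P(11, 3) = 30; 12 is not s-gonal.
s = 12: P(12, 2) = 12. ✓
Hits: s ∈ {5, 12} → 2.

2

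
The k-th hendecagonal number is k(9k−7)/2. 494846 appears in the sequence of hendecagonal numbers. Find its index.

Set n(9n−7)/2 = 494846, giving 9n² − 7n − 989692 = 0.
The discriminant is 49 + 72·494846 = 35628961, and √35628961 = 5969.
So n = (7 + 5969) / 18 = 5976/18 = 332.
Check: 332·(9·332 − 7)/2 = 494846. ✓

332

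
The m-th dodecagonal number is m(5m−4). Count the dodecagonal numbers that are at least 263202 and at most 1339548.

The n-th dodecagonal number is n(5n−4).
Smallest index with value ≥ 263202: n = 230 (giving 263580).
Largest index with value ≤ 1339548: n = 518 (giving 1339548).
Indices 230 through 518: 289 terms.

289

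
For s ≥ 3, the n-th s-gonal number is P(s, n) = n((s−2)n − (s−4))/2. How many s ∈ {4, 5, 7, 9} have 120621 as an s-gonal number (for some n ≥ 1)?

s = 4: P(4, 347) = 120409 and P(4, 348) = 121104; 120621 is not s-gonal.
s = 5: P(5, 283) = 119992 and P(5, 284) = 120842; 120621 is not s-gonal.
s = 7: P(7, 219) = 119574 and P(7, 220) = 120670; 120621 is not s-gonal.
s = 9: P(9, 186) = 120621. ✓
Hits: s ∈ {9} → 1.

1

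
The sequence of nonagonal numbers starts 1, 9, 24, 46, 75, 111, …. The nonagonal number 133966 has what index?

Set n(7n−5)/2 = 133966, giving 7n² − 5n − 267932 = 0.
So n = (5 + 2739) / 14 = 2744/14 = 196.
Check: 196·(7·196 − 5)/2 = 133966. ✓

196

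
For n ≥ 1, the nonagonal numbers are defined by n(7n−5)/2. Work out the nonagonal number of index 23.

The 23rd nonagonal number is n(7n−5)/2 with n = 23.
23·(7·23 − 5)/2 = 23·156/2 = 23·78 = 1794.

1794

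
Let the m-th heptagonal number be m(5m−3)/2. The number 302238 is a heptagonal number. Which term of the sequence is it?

Set n(5n−3)/2 = 302238, giving 5n² − 3n − 604476 = 0.
So n = (3 + 3477) / 10 = 3480/10 = 348.
Check: 348·(5·348 − 3)/2 = 302238. ✓

348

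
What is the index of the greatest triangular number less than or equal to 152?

Solve n(n+1)/2 ≤ 152 for integer n.
n = 16 gives 136 ≤ 152, while n = 17 gives 153 > 152; so the answer is index 16.

16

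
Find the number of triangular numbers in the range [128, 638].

20

The n-th triangular number is n(n+1)/2.
Smallest index with value ≥ 128: n = 16 (giving 136).
Largest index with value ≤ 638: n = 35 (giving 630).
Indices 16 through 35: 20 terms.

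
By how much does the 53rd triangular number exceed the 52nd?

Consecutive triangular numbers differ by n: T_{53} − T_{52} = 53.

53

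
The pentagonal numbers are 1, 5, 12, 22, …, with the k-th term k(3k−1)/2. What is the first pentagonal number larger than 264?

287

Solve n(3n−1)/2 > 264 for integer n.
The largest n with value ≤ 264 is 13 (since 247 ≤ 264 < 287), so the first above is n = 14, value 287.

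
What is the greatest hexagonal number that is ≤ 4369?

Solve n(2n−1) ≤ 4369 for integer n.
n = 46 gives 4186 ≤ 4369, while n = 47 gives 4371 > 4369; so the answer is 4186.

4186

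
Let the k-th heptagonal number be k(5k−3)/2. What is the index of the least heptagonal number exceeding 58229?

153

Solve n(5n−3)/2 > 58229 for integer n.
The largest n with value ≤ 58229 is 152 (since 57532 ≤ 58229 < 58293), so the first above is n = 153, value 58293.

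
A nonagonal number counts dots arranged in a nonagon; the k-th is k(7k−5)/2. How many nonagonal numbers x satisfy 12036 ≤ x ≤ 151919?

The n-th nonagonal number is n(7n−5)/2.
Smallest index with value ≥ 12036: n = 59 (giving 12036).
Largest index with value ≤ 151919: n = 208 (giving 150904).
Indices 59 through 208: 150 terms.

150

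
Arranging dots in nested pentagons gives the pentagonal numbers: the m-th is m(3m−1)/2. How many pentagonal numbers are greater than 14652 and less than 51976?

87

The n-th pentagonal number is n(3n−1)/2.
Smallest index with value > 14652: n = 100 (giving 14950).
Largest index with value < 51976: n = 186 (giving 51801).
Indices 100 through 186: 87 terms.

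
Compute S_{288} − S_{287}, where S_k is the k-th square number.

575

n² − (n−1)² = 2n − 1, so 288² − 287² = 2·288 − 1 = 575.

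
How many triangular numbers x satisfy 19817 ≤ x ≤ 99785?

248

The n-th triangular number is n(n+1)/2.
Smallest index with value ≥ 19817: n = 199 (giving 19900).
Largest index with value ≤ 99785: n = 446 (giving 99681).
Indices 199 through 446: 248 terms.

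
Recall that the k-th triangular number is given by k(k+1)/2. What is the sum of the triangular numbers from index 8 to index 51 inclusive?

23342

Σ i(i+1)/2 = (Σi² + Σi) / 2 over i = 8..51.
Σi = 1326 − 28 = 1298 and Σi² = 45526 − 140 = 45386.
(1·45386 + 1·1298) / 2 = 46684/2 = 23342.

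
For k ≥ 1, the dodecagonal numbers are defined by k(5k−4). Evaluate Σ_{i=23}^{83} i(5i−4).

938363

Σ i(5i−4) = 5Σi² − 4Σi over i = 23..83.
Σi = 3486 − 253 = 3233 and Σi² = 194054 − 3795 = 190259.
5·190259 − 4·3233 = 938363.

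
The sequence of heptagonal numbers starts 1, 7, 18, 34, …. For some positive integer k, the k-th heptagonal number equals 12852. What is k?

72

Set n(5n−3)/2 = 12852, giving 5n² − 3n − 25704 = 0.
The discriminant is 9 + 40·12852 = 514089, and √514089 = 717.
So n = (3 + 717) / 10 = 720/10 = 72.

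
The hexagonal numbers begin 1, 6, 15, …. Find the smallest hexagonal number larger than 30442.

Solve n(2n−1) > 30442 for integer n.
The largest n with value ≤ 30442 is 123 (since 30135 ≤ 30442 < 30628), so the first above is n = 124, value 30628.

30628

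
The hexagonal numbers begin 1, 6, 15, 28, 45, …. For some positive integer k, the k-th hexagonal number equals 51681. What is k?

161

Set n(2n−1) = 51681, giving 2n² − n − 51681 = 0.
So n = (1 + 643) / 4 = 644/4 = 161.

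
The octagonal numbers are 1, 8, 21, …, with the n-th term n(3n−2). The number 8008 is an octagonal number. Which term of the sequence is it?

Set n(3n−2) = 8008, giving 3n² − 2n − 8008 = 0.
The discriminant is 4 + 12·8008 = 96100, and √96100 = 310.
So n = (2 + 310) / 6 = 312/6 = 52.
Check: 52·(3·52 − 2) = 8008. ✓

52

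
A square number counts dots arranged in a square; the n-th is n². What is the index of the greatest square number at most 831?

28

Solve n² ≤ 831 for integer n.
n = 28 gives 784 ≤ 831, while n = 29 gives 841 > 831; so the answer is index 28.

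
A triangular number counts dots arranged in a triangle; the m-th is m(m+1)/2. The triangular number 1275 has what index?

50

Set n(n+1)/2 = 1275, giving n² + n − 2550 = 0.
So n = (-1 + 101) / 2 = 100/2 = 50.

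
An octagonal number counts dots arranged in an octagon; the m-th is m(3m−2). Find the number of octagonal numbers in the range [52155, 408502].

237

The n-th octagonal number is n(3n−2).
Smallest index with value ≥ 52155: n = 133 (giving 52801).
Largest index with value ≤ 408502: n = 369 (giving 407745).
Indices 133 through 369: 237 terms.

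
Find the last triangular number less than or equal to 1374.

1326

Solve n(n+1)/2 ≤ 1374 for integer n.
n = 51 gives 1326 ≤ 1374, while n = 52 gives 1378 > 1374; so the answer is 1326.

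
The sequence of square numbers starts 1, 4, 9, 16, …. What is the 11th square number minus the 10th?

n² − (n−1)² = 2n − 1, so 11² − 10² = 2·11 − 1 = 21.

21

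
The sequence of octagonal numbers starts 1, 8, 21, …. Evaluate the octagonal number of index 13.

481

The 13th octagonal number is n(3n−2) with n = 13.
13·(3·13 − 2) = 13·37 = 481.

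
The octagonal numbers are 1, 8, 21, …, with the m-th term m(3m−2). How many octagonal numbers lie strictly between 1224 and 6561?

27

The n-th octagonal number is n(3n−2).
Smallest index with value > 1224: n = 21 (giving 1281).
Largest index with value < 6561: n = 47 (giving 6533).
Indices 21 through 47: 27 terms.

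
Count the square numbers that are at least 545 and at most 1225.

The n-th square number is n².
Smallest index with value ≥ 545: n = 24 (giving 576).
Largest index with value ≤ 1225: n = 35 (giving 1225).
Indices 24 through 35: 12 terms.

12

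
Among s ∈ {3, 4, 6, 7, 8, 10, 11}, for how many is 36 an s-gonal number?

s = 3: P(3, 8) = 36. ✓
s = 4: P(4, 6) = 36. ✓
s = 6: P(6, 4) = 28 and P(6, 5) = 45; 36 is not s-gonal.
s = 7: P(7, 4) = 34 and P(7, 5) = 55; 36 is not s-gonal.
s = 8: P(8, 3) = 21 and P(8, 4) = 40; 36 is not s-gonal.
s = 10: P(10, 3) = 27 and P(10, 4) = 52; 36 is not s-gonal.
s = 11: P(11, 3) = 30 and P(11, 4) = 58; 36 is not s-gonal.
Hits: s ∈ {3, 4} → 2.

2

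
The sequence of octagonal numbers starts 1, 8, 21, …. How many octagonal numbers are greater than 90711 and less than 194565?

80

The n-th octagonal number is n(3n−2).
Smallest index with value > 90711: n = 175 (giving 91525).
Largest index with value < 194565: n = 254 (giving 193040).
Indices 175 through 254: 80 terms.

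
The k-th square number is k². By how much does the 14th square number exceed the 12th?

52

14² = 196 and 12² = 144.
Difference: 196 − 144 = 52.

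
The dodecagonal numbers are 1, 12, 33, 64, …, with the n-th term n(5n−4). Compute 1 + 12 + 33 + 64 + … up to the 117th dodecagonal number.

Σ i(5i−4) = 5Σi² − 4Σi over i = 1..117.
Σi = 6903 and Σi² = 540735.
5·540735 − 4·6903 = 2676063.

2676063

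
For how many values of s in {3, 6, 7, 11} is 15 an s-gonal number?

s = 3: P(3, 5) = 15. ✓
s = 6: P(6, 3) = 15. ✓
s = 7: P(7, 2) = 7 and P(7, 3) = 18; 15 is not s-gonal.
s = 11: P(11, 2) = 11 and P(11, 3) = 30; 15 is not s-gonal.
Hits: s ∈ {3, 6} → 2.

2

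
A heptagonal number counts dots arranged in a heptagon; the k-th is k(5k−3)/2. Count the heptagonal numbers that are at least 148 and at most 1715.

19

The n-th heptagonal number is n(5n−3)/2.
Smallest index with value ≥ 148: n = 8 (giving 148).
Largest index with value ≤ 1715: n = 26 (giving 1651).
Indices 8 through 26: 19 terms.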